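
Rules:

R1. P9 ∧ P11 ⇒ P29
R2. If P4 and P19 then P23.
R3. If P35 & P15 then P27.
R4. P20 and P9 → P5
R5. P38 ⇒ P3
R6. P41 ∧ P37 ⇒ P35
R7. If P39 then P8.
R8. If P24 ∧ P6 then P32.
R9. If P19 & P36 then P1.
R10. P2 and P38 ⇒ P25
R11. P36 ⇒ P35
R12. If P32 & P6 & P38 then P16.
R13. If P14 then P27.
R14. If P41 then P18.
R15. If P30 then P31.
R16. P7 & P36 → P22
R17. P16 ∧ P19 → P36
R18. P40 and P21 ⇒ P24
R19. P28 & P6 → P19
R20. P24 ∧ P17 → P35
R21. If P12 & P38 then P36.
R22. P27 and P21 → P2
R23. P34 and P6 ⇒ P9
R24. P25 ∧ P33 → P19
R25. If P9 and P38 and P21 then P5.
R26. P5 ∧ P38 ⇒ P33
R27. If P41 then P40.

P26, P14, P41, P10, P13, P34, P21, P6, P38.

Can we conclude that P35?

Yes

P27  (by R13: P14)
P2  (by R22: P27, P21)
P9  (by R23: P34, P6)
P5  (by R25: P9, P38, P21)
P33  (by R26: P5, P38)
P40  (by R27: P41)
P25  (by R10: P2, P38)
P24  (by R18: P40, P21)
P19  (by R24: P25, P33)
P32  (by R8: P24, P6)
P16  (by R12: P32, P6, P38)
P36  (by R17: P16, P19)
P35  (by R11: P36)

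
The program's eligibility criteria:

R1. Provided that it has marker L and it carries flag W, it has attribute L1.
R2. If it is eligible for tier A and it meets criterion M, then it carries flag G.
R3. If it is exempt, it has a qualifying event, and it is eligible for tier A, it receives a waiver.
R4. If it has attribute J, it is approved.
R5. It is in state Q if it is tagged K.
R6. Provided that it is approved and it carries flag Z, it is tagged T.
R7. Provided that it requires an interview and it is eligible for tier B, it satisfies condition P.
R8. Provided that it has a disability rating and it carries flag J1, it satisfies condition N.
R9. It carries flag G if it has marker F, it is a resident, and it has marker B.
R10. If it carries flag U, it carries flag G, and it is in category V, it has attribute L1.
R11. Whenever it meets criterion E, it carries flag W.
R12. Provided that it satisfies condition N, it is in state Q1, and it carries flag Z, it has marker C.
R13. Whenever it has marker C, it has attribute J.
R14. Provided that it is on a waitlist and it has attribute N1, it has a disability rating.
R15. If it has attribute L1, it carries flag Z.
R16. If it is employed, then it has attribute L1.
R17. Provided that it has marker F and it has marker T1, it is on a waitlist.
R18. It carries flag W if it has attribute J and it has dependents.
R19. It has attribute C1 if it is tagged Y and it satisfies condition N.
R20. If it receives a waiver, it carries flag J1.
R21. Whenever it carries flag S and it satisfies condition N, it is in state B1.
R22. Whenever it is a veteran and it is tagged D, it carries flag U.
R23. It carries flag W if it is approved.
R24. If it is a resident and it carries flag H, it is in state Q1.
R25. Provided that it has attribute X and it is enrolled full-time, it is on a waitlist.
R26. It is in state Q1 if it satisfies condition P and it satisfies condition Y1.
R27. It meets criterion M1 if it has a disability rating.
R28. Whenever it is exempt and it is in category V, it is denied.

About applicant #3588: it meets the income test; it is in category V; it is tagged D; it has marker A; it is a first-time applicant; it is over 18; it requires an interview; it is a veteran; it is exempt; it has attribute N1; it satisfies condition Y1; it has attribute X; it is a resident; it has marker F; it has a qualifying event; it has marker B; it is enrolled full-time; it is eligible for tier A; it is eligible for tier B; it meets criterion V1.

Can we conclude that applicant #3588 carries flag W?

Yes

By R3 (it is exempt, it has a qualifying event, it is eligible for tier A): it receives a waiver.
By R7 (it requires an interview, it is eligible for tier B): it satisfies condition P.
By R9 (it has marker F, it is a resident, it has marker B): it carries flag G.
By R20 (it receives a waiver): it carries flag J1.
By R22 (it is a veteran, it is tagged D): it carries flag U.
By R25 (it has attribute X, it is enrolled full-time): it is on a waitlist.
By R26 (it satisfies condition P, it satisfies condition Y1): it is in state Q1.
By R10 (it carries flag U, it carries flag G, it is in category V): it has attribute L1.
By R14 (it is on a waitlist, it has attribute N1): it has a disability rating.
By R15 (it has attribute L1): it carries flag Z.
By R8 (it has a disability rating, it carries flag J1): it satisfies condition N.
By R12 (it satisfies condition N, it is in state Q1, it carries flag Z): it has marker C.
By R13 (it has marker C): it has attribute J.
By R4 (it has attribute J): it is approved.
By R23 (it is approved): it carries flag W.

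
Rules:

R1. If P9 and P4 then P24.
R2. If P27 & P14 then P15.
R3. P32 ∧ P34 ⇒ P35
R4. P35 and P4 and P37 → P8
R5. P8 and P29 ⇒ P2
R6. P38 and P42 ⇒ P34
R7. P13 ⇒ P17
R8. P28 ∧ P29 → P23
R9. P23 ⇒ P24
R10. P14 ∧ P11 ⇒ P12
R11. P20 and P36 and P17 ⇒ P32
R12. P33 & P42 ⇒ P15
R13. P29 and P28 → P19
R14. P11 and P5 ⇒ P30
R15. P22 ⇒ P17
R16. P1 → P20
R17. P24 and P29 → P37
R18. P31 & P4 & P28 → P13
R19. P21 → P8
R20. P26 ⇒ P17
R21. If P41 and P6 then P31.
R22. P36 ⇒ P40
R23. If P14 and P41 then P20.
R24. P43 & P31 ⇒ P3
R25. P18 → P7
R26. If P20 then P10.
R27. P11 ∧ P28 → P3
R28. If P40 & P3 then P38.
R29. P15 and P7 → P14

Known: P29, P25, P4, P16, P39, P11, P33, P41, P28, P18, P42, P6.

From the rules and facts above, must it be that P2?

Forward chaining from the given facts derives: P23, P24, P15, P19, P37, P31, P7, P3, P14, P12, P13, P20, P10, P17.
The only rule concluding P2 is R5, which needs P8; that is never established.

No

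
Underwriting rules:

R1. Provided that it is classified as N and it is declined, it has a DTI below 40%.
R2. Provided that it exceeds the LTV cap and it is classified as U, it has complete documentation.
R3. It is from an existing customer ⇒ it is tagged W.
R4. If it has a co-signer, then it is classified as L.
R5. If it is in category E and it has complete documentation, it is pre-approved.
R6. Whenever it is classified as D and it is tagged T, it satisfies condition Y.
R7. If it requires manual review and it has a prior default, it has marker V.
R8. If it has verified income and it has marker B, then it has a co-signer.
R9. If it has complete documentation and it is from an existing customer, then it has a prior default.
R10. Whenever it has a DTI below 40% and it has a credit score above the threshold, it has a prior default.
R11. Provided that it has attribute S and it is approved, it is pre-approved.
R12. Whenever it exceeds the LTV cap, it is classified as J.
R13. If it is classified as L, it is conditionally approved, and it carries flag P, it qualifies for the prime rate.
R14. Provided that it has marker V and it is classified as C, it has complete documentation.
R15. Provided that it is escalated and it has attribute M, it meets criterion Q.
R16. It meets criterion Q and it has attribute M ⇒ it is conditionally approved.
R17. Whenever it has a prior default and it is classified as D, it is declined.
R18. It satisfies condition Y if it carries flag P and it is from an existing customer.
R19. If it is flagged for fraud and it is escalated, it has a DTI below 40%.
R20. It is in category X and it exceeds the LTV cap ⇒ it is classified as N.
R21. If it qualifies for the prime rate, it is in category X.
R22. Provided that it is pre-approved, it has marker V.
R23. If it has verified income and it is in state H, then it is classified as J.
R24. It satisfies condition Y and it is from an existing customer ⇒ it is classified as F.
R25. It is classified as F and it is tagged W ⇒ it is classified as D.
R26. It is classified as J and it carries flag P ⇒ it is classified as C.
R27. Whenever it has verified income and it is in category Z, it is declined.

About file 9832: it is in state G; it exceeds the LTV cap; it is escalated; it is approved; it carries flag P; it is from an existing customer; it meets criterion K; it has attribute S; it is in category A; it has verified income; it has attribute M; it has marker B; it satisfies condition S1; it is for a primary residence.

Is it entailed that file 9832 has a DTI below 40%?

By R3 (it is from an existing customer): it is tagged W.
By R8 (it has verified income, it has marker B): it has a co-signer.
By R11 (it has attribute S, it is approved): it is pre-approved.
By R12 (it exceeds the LTV cap): it is classified as J.
By R15 (it is escalated, it has attribute M): it meets criterion Q.
By R16 (it meets criterion Q, it has attribute M): it is conditionally approved.
By R18 (it carries flag P, it is from an existing customer): it satisfies condition Y.
By R22 (it is pre-approved): it has marker V.
By R24 (it satisfies condition Y, it is from an existing customer): it is classified as F.
By R25 (it is classified as F, it is tagged W): it is classified as D.
By R26 (it is classified as J, it carries flag P): it is classified as C.
By R4 (it has a co-signer): it is classified as L.
By R13 (it is classified as L, it is conditionally approved, it carries flag P): it qualifies for the prime rate.
By R14 (it has marker V, it is classified as C): it has complete documentation.
By R21 (it qualifies for the prime rate): it is in category X.
By R9 (it has complete documentation, it is from an existing customer): it has a prior default.
By R17 (it has a prior default, it is classified as D): it is declined.
By R20 (it is in category X, it exceeds the LTV cap): it is classified as N.
By R1 (it is classified as N, it is declined): it has a DTI below 40%.

Yes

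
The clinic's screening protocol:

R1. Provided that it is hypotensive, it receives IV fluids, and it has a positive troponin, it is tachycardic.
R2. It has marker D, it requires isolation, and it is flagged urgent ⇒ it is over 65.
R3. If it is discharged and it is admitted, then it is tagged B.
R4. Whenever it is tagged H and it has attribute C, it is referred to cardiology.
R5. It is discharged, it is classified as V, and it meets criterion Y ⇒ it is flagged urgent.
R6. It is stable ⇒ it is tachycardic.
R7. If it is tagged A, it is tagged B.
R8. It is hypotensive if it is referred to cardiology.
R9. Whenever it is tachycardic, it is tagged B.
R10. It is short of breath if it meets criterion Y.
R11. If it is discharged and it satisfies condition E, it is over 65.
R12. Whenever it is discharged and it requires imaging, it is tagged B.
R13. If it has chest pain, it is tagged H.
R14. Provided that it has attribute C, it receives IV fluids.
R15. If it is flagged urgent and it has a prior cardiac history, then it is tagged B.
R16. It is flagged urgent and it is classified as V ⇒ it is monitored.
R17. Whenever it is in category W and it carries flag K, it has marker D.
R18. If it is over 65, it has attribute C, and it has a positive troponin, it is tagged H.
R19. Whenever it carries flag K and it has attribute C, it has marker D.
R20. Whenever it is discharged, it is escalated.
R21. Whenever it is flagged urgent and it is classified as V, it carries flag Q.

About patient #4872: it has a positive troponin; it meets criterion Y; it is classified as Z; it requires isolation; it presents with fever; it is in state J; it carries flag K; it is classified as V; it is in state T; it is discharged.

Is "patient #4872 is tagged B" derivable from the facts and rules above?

No

Forward chaining from the given facts derives: is flagged urgent, is short of breath, is monitored, is escalated, carries flag Q.
Rules concluding "it is tagged B": R3 needs "it is admitted"; R7 needs "it is tagged A"; R9 needs "it is tachycardic"; R12 needs "it requires imaging"; R15 needs "it has a prior cardiac history" — none of these are established.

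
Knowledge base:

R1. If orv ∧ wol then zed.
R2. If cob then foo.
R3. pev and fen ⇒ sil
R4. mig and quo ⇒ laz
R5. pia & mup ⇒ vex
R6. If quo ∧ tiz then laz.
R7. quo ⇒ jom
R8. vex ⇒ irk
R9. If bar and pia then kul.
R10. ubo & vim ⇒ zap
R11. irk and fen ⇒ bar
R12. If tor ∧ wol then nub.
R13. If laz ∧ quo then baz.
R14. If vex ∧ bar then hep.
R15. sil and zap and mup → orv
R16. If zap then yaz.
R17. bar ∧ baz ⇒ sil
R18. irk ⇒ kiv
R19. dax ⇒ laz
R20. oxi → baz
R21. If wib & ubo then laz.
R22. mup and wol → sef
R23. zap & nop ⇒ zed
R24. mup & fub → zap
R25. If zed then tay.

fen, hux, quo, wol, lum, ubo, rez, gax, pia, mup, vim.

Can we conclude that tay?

Forward chaining from the given facts derives: vex, jom, irk, zap, bar, hep, yaz, kiv, sef, kul.
The only rule concluding tay is R25, which needs zed; that is never established.

No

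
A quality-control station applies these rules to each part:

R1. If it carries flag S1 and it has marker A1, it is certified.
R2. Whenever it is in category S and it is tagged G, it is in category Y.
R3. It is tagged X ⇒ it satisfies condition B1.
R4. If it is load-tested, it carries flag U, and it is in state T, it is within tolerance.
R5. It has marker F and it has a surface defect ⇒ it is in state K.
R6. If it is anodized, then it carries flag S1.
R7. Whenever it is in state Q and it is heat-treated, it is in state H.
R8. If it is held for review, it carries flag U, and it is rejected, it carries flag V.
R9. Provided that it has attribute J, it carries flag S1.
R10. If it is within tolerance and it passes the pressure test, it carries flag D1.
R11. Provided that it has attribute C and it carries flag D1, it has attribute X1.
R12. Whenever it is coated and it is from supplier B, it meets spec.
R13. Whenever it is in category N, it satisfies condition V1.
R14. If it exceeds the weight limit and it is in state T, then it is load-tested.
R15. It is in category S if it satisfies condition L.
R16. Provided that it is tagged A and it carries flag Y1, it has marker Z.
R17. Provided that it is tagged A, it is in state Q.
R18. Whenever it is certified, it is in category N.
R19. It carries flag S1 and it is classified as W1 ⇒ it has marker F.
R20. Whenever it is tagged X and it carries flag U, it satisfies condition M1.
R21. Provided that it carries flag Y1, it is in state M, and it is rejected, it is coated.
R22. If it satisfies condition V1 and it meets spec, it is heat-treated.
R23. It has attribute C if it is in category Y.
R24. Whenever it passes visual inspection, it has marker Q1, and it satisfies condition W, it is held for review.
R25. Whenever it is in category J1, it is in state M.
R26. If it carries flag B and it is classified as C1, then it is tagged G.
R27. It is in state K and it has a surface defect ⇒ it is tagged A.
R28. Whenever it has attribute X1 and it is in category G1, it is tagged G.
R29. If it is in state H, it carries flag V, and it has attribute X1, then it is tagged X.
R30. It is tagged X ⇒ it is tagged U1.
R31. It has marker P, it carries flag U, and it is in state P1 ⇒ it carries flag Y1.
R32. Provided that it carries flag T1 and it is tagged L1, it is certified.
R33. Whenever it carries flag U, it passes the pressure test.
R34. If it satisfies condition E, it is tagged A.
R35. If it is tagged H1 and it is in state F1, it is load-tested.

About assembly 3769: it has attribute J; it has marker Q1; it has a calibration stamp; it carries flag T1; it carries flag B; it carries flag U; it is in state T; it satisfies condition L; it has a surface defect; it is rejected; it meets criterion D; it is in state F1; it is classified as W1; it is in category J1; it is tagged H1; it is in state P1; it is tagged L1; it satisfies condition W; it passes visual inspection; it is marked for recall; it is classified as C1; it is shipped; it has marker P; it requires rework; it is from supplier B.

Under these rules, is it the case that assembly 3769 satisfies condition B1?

Yes

By R9 (it has attribute J): it carries flag S1.
By R15 (it satisfies condition L): it is in category S.
By R19 (it carries flag S1, it is classified as W1): it has marker F.
By R24 (it passes visual inspection, it has marker Q1, it satisfies condition W): it is held for review.
By R25 (it is in category J1): it is in state M.
By R26 (it carries flag B, it is classified as C1): it is tagged G.
By R31 (it has marker P, it carries flag U, it is in state P1): it carries flag Y1.
By R32 (it carries flag T1, it is tagged L1): it is certified.
By R33 (it carries flag U): it passes the pressure test.
By R35 (it is tagged H1, it is in state F1): it is load-tested.
By R2 (it is in category S, it is tagged G): it is in category Y.
By R4 (it is load-tested, it carries flag U, it is in state T): it is within tolerance.
By R5 (it has marker F, it has a surface defect): it is in state K.
By R8 (it is held for review, it carries flag U, it is rejected): it carries flag V.
By R10 (it is within tolerance, it passes the pressure test): it carries flag D1.
By R18 (it is certified): it is in category N.
By R21 (it carries flag Y1, it is in state M, it is rejected): it is coated.
By R23 (it is in category Y): it has attribute C.
By R27 (it is in state K, it has a surface defect): it is tagged A.
By R11 (it has attribute C, it carries flag D1): it has attribute X1.
By R12 (it is coated, it is from supplier B): it meets spec.
By R13 (it is in category N): it satisfies condition V1.
By R17 (it is tagged A): it is in state Q.
By R22 (it satisfies condition V1, it meets spec): it is heat-treated.
By R7 (it is in state Q, it is heat-treated): it is in state H.
By R29 (it is in state H, it carries flag V, it has attribute X1): it is tagged X.
By R3 (it is tagged X): it satisfies condition B1.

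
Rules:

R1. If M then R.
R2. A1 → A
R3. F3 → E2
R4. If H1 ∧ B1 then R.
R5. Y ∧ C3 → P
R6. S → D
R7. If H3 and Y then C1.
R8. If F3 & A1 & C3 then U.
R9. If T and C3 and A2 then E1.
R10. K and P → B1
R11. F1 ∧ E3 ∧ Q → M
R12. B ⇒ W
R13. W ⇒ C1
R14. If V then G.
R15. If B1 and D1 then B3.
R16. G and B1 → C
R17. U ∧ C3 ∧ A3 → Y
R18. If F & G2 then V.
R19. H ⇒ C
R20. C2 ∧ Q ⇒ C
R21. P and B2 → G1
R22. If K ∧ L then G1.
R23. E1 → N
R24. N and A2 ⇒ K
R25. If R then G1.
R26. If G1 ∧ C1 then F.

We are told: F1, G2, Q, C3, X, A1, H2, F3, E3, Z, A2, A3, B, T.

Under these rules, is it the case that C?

Yes

U  (by R8: F3, A1, C3)
E1  (by R9: T, C3, A2)
M  (by R11: F1, E3, Q)
W  (by R12: B)
C1  (by R13: W)
Y  (by R17: U, C3, A3)
N  (by R23: E1)
K  (by R24: N, A2)
R  (by R1: M)
P  (by R5: Y, C3)
B1  (by R10: K, P)
G1  (by R25: R)
F  (by R26: G1, C1)
V  (by R18: F, G2)
G  (by R14: V)
C  (by R16: G, B1)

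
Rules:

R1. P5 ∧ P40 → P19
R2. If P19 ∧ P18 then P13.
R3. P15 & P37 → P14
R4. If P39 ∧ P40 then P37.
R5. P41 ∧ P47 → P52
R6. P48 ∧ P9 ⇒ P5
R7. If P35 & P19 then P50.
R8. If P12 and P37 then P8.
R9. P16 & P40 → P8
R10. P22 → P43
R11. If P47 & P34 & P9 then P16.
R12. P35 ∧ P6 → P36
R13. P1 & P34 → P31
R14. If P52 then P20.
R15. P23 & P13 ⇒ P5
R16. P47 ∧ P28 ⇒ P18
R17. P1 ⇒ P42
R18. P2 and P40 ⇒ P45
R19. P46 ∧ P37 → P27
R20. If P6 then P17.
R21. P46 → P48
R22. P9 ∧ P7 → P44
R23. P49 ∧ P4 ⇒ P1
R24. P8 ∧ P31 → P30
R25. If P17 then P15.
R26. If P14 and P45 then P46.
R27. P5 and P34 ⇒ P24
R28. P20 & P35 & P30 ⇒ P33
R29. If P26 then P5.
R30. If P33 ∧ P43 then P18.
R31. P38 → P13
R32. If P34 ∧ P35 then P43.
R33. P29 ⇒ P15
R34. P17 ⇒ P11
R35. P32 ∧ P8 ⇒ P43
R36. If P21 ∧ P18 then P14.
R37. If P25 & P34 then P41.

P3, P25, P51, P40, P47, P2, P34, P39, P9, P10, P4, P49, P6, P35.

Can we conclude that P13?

P37  (by R4: P39, P40)
P16  (by R11: P47, P34, P9)
P45  (by R18: P2, P40)
P17  (by R20: P6)
P1  (by R23: P49, P4)
P15  (by R25: P17)
P43  (by R32: P34, P35)
P41  (by R37: P25, P34)
P14  (by R3: P15, P37)
P52  (by R5: P41, P47)
P8  (by R9: P16, P40)
P31  (by R13: P1, P34)
P20  (by R14: P52)
P30  (by R24: P8, P31)
P46  (by R26: P14, P45)
P33  (by R28: P20, P35, P30)
P18  (by R30: P33, P43)
P48  (by R21: P46)
P5  (by R6: P48, P9)
P19  (by R1: P5, P40)
P13  (by R2: P19, P18)

Yes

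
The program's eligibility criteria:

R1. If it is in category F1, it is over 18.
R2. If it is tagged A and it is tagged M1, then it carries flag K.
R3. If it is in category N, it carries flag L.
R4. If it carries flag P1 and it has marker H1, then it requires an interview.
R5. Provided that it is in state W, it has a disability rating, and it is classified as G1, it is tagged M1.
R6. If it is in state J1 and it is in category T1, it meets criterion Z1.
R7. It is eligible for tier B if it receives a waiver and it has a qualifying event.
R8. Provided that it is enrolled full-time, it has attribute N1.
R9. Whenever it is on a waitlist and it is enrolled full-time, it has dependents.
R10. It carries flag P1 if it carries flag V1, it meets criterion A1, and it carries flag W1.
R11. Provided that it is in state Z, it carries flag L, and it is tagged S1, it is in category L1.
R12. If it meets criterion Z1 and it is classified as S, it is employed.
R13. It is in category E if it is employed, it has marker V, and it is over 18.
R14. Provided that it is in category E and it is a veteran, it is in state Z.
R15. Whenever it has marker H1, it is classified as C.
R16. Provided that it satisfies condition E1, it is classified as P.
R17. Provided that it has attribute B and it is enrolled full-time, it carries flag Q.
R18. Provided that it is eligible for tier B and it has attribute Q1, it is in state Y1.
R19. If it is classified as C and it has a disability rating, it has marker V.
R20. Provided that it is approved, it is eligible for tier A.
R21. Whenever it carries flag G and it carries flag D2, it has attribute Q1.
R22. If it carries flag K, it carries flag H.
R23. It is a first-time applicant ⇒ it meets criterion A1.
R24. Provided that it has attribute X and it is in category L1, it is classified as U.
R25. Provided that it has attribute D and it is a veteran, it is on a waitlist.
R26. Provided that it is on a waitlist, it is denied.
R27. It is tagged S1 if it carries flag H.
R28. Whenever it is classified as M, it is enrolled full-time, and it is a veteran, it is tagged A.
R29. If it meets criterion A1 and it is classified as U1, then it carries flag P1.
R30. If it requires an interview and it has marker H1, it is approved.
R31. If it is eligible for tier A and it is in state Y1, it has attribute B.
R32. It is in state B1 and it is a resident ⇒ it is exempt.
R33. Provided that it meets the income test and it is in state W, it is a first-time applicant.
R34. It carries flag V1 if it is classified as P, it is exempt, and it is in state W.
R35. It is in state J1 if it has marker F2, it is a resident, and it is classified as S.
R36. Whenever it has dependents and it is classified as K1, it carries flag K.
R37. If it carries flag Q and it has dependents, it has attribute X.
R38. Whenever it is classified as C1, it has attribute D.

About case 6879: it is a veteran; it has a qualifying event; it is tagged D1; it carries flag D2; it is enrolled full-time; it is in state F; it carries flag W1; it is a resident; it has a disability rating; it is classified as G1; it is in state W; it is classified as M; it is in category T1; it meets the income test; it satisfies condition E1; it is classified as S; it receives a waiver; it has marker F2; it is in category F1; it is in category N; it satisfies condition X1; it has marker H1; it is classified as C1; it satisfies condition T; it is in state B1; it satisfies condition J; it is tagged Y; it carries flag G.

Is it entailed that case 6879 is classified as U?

Yes

By R1 (it is in category F1): it is over 18.
By R3 (it is in category N): it carries flag L.
By R5 (it is in state W, it has a disability rating, it is classified as G1): it is tagged M1.
By R7 (it receives a waiver, it has a qualifying event): it is eligible for tier B.
By R15 (it has marker H1): it is classified as C.
By R16 (it satisfies condition E1): it is classified as P.
By R19 (it is classified as C, it has a disability rating): it has marker V.
By R21 (it carries flag G, it carries flag D2): it has attribute Q1.
By R28 (it is classified as M, it is enrolled full-time, it is a veteran): it is tagged A.
By R32 (it is in state B1, it is a resident): it is exempt.
By R33 (it meets the income test, it is in state W): it is a first-time applicant.
By R34 (it is classified as P, it is exempt, it is in state W): it carries flag V1.
By R35 (it has marker F2, it is a resident, it is classified as S): it is in state J1.
By R38 (it is classified as C1): it has attribute D.
By R2 (it is tagged A, it is tagged M1): it carries flag K.
By R6 (it is in state J1, it is in category T1): it meets criterion Z1.
By R12 (it meets criterion Z1, it is classified as S): it is employed.
By R13 (it is employed, it has marker V, it is over 18): it is in category E.
By R14 (it is in category E, it is a veteran): it is in state Z.
By R18 (it is eligible for tier B, it has attribute Q1): it is in state Y1.
By R22 (it carries flag K): it carries flag H.
By R23 (it is a first-time applicant): it meets criterion A1.
By R25 (it has attribute D, it is a veteran): it is on a waitlist.
By R27 (it carries flag H): it is tagged S1.
By R9 (it is on a waitlist, it is enrolled full-time): it has dependents.
By R10 (it carries flag V1, it meets criterion A1, it carries flag W1): it carries flag P1.
By R11 (it is in state Z, it carries flag L, it is tagged S1): it is in category L1.
By R4 (it carries flag P1, it has marker H1): it requires an interview.
By R30 (it requires an interview, it has marker H1): it is approved.
By R20 (it is approved): it is eligible for tier A.
By R31 (it is eligible for tier A, it is in state Y1): it has attribute B.
By R17 (it has attribute B, it is enrolled full-time): it carries flag Q.
By R37 (it carries flag Q, it has dependents): it has attribute X.
By R24 (it has attribute X, it is in category L1): it is classified as U.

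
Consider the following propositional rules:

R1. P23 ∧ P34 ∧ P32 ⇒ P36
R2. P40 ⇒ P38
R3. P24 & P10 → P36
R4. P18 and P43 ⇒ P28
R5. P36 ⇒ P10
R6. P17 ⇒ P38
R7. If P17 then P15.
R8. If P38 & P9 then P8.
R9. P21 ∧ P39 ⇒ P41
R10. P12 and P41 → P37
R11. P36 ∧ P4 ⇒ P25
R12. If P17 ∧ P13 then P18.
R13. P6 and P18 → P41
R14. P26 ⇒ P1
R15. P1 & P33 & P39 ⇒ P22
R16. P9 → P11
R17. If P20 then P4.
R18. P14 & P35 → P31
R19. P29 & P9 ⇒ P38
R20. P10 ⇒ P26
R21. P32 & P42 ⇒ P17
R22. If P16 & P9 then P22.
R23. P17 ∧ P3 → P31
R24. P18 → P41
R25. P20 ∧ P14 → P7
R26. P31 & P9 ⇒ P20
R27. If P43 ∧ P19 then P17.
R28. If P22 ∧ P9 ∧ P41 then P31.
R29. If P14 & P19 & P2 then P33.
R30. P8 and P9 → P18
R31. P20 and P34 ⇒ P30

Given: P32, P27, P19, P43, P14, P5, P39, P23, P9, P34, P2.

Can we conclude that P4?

P36  (by R1: P23, P34, P32)
P10  (by R5: P36)
P26  (by R20: P10)
P17  (by R27: P43, P19)
P33  (by R29: P14, P19, P2)
P38  (by R6: P17)
P8  (by R8: P38, P9)
P1  (by R14: P26)
P22  (by R15: P1, P33, P39)
P18  (by R30: P8, P9)
P41  (by R24: P18)
P31  (by R28: P22, P9, P41)
P20  (by R26: P31, P9)
P4  (by R17: P20)

Yes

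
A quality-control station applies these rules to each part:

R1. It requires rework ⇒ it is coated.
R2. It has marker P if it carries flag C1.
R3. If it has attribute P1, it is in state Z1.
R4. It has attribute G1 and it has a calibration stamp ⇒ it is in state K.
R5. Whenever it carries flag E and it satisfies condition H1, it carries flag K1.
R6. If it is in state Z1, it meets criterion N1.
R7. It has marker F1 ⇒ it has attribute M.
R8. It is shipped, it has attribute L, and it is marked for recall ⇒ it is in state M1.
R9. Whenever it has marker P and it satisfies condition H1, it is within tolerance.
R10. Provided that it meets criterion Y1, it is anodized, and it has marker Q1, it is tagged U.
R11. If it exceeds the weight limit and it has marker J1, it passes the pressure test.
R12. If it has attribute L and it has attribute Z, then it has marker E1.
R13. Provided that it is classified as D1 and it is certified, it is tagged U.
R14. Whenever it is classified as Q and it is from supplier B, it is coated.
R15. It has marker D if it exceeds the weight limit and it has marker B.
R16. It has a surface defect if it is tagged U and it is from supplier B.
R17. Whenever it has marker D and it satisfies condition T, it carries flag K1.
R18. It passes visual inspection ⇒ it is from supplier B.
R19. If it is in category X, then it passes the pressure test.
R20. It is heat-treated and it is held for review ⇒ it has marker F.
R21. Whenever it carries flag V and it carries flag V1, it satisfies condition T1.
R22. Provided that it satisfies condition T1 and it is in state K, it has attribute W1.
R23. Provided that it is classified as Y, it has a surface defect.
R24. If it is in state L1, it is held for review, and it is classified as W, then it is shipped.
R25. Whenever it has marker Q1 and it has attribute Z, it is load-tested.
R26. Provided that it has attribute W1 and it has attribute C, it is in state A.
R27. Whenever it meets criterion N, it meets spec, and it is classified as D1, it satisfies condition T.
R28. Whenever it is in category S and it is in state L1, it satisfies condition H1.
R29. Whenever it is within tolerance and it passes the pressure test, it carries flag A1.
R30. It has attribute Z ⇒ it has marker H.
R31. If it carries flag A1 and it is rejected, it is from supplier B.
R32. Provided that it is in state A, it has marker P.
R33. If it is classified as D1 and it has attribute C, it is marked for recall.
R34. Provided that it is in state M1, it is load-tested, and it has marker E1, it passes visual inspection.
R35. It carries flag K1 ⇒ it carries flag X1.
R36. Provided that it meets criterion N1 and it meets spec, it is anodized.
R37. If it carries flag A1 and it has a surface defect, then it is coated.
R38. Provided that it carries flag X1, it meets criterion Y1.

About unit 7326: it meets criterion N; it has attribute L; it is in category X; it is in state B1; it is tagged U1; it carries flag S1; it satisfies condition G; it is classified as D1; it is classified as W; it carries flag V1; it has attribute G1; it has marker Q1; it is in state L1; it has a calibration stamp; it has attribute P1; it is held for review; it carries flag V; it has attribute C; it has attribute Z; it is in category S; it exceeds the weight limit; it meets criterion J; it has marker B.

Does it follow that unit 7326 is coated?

Forward chaining from the given facts derives: is in state Z1, is in state K, meets criterion N1, has marker E1, has marker D, passes the pressure test, satisfies condition T1, has attribute W1, is shipped, is load-tested, is in state A, satisfies condition H1, has marker H, has marker P, is marked for recall, is in state M1, is within tolerance, carries flag A1, passes visual inspection, is from supplier B.
Rules concluding "it is coated": R1 needs "it requires rework"; R14 needs "it is classified as Q"; R37 needs "it has a surface defect" — none of these are established.

No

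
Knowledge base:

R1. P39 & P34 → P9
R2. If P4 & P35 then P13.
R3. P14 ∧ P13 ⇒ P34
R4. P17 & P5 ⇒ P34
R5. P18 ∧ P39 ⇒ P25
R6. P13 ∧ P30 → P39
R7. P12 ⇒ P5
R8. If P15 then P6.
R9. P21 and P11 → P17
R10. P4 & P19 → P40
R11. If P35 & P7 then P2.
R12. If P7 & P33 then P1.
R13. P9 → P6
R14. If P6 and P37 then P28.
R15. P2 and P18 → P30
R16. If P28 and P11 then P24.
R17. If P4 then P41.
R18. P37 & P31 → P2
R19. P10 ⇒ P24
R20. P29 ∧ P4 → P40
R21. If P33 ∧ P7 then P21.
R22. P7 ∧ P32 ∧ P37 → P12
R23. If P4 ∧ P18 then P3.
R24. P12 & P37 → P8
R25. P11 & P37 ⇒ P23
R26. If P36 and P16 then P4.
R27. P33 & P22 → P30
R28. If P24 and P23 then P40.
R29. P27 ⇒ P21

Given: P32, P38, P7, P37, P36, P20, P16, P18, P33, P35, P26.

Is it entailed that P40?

No

Forward chaining from the given facts derives: P2, P1, P30, P21, P12, P8, P4, P13, P39, P5, P41, P3, P25.
Rules concluding P40: R10 needs P19; R20 needs P29; R28 needs P24 — none of these are established.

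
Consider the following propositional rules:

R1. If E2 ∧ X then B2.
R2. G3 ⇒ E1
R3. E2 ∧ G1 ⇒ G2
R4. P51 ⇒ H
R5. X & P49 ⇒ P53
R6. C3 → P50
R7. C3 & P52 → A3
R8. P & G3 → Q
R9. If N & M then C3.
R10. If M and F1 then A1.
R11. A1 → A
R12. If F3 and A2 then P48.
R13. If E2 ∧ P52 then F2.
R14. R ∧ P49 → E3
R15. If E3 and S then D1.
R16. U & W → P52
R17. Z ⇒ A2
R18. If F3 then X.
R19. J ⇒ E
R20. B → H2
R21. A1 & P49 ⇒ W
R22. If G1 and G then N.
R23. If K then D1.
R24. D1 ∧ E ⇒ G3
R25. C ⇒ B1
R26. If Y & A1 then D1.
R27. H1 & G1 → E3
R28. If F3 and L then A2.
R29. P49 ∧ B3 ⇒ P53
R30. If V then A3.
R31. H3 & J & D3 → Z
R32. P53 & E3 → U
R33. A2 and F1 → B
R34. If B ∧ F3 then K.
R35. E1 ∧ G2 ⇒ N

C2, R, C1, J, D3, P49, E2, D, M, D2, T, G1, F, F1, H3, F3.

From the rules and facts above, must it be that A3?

G2  (by R3: E2, G1)
A1  (by R10: M, F1)
E3  (by R14: R, P49)
X  (by R18: F3)
E  (by R19: J)
W  (by R21: A1, P49)
Z  (by R31: H3, J, D3)
P53  (by R5: X, P49)
A2  (by R17: Z)
U  (by R32: P53, E3)
B  (by R33: A2, F1)
K  (by R34: B, F3)
P52  (by R16: U, W)
D1  (by R23: K)
G3  (by R24: D1, E)
E1  (by R2: G3)
N  (by R35: E1, G2)
C3  (by R9: N, M)
A3  (by R7: C3, P52)

Yes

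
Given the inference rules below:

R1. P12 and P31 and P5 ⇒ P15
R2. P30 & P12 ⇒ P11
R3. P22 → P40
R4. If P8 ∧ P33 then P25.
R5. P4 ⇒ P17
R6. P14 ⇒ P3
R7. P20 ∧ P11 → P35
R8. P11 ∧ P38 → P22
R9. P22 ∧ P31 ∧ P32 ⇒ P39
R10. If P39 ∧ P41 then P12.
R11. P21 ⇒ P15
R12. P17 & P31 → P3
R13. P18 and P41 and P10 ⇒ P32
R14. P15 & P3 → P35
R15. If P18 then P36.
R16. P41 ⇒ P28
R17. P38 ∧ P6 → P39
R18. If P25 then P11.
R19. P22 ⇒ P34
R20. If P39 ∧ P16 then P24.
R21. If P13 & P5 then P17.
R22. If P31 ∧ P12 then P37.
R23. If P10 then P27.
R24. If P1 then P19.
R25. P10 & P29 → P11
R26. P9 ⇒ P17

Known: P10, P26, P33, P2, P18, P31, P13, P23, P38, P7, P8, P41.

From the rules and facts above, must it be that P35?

No

Forward chaining from the given facts derives: P25, P32, P36, P28, P11, P27, P22, P39, P12, P34, P37, P40.
Rules concluding P35: R7 needs P20; R14 needs P15 — none of these are established.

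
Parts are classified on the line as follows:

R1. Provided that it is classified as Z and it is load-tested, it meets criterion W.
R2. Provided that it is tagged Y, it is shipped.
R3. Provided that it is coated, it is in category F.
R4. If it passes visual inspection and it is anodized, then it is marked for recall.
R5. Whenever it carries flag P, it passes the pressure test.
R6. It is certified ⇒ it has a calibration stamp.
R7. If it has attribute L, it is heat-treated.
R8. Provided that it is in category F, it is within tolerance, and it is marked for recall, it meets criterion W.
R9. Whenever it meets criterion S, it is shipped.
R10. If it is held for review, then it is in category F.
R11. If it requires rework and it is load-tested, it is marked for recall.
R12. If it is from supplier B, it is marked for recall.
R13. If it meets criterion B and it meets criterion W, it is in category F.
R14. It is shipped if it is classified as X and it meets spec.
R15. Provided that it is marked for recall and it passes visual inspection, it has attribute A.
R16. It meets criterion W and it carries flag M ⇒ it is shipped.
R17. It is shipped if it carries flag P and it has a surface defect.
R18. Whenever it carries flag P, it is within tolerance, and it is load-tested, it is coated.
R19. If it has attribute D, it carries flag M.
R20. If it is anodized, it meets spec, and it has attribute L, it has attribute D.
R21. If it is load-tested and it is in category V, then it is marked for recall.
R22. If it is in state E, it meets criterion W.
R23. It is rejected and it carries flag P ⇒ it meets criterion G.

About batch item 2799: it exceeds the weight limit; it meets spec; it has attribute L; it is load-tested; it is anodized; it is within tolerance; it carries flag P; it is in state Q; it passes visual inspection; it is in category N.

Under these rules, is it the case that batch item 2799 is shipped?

By R4 (it passes visual inspection, it is anodized): it is marked for recall.
By R18 (it carries flag P, it is within tolerance, it is load-tested): it is coated.
By R20 (it is anodized, it meets spec, it has attribute L): it has attribute D.
By R3 (it is coated): it is in category F.
By R8 (it is in category F, it is within tolerance, it is marked for recall): it meets criterion W.
By R19 (it has attribute D): it carries flag M.
By R16 (it meets criterion W, it carries flag M): it is shipped.

Yes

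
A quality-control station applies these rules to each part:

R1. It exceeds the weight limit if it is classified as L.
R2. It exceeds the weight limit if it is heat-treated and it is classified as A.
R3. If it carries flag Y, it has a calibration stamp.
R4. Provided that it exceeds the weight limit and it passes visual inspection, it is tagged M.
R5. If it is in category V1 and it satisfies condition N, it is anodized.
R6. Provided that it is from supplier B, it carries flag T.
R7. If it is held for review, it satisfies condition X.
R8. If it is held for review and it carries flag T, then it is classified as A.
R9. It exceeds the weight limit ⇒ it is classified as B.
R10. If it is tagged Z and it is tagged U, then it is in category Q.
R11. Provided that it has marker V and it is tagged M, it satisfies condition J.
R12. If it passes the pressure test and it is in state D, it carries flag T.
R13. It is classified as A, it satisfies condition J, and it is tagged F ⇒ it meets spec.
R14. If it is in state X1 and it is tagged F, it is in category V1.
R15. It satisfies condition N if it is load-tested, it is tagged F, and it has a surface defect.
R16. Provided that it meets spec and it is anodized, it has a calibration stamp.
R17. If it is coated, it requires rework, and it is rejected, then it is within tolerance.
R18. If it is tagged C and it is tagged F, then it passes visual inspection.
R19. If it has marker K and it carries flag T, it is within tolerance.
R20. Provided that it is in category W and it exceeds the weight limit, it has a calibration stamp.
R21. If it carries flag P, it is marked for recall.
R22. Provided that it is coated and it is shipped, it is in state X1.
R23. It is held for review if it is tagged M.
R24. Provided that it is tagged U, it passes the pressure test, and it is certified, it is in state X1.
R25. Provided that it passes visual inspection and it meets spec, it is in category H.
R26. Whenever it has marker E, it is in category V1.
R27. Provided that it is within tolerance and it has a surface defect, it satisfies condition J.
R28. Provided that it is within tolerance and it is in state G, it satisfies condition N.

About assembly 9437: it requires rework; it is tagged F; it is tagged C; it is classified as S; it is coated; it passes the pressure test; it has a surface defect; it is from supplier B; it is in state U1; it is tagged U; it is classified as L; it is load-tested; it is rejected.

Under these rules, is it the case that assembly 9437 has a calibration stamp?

Forward chaining from the given facts derives: exceeds the weight limit, carries flag T, is classified as B, satisfies condition N, is within tolerance, passes visual inspection, satisfies condition J, is tagged M, is held for review, satisfies condition X, is classified as A, meets spec, is in category H.
Rules concluding "it has a calibration stamp": R3 needs "it carries flag Y"; R16 needs "it is anodized"; R20 needs "it is in category W" — none of these are established.

No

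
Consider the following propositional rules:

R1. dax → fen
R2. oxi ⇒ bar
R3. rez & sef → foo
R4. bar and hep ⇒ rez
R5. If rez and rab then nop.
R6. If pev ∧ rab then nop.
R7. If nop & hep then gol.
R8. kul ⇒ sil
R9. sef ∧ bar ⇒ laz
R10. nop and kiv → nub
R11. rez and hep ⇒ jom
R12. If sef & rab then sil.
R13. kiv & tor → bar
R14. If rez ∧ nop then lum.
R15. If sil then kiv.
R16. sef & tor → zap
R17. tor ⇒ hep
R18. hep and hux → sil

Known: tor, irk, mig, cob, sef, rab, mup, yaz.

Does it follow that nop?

sil  (by R12: sef, rab)
kiv  (by R15: sil)
hep  (by R17: tor)
bar  (by R13: kiv, tor)
rez  (by R4: bar, hep)
nop  (by R5: rez, rab)

Yes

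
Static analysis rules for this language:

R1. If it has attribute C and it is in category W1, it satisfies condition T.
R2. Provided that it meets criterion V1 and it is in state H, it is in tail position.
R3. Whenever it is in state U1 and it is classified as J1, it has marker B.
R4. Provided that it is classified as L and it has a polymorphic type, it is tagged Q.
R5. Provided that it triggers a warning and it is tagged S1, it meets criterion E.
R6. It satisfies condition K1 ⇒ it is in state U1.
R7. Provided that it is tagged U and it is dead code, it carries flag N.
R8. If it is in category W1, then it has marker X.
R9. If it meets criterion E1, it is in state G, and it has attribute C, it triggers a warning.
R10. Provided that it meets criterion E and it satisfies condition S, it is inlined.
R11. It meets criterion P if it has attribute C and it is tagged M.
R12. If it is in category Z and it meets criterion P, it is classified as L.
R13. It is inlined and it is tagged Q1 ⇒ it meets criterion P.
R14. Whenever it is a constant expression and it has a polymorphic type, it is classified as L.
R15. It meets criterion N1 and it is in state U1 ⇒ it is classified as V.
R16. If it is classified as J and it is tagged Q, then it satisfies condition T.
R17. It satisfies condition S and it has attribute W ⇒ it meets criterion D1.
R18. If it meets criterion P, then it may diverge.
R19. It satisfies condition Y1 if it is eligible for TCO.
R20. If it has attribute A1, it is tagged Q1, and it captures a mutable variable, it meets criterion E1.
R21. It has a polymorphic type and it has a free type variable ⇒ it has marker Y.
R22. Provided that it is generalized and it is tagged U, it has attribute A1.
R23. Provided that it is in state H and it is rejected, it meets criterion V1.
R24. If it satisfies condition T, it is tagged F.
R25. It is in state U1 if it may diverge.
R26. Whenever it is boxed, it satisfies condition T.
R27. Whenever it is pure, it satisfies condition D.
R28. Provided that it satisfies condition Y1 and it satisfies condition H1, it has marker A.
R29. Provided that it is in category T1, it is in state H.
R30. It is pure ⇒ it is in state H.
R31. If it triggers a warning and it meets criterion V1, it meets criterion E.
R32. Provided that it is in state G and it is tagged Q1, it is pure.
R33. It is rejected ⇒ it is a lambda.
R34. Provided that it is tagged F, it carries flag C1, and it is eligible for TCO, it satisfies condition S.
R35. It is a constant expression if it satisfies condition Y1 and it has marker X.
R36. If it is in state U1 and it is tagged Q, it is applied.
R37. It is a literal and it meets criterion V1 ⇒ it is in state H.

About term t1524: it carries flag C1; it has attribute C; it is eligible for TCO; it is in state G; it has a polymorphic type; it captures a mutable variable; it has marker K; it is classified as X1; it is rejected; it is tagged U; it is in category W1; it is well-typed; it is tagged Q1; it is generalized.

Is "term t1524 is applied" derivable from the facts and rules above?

By R1 (it has attribute C, it is in category W1): it satisfies condition T.
By R8 (it is in category W1): it has marker X.
By R19 (it is eligible for TCO): it satisfies condition Y1.
By R22 (it is generalized, it is tagged U): it has attribute A1.
By R24 (it satisfies condition T): it is tagged F.
By R32 (it is in state G, it is tagged Q1): it is pure.
By R34 (it is tagged F, it carries flag C1, it is eligible for TCO): it satisfies condition S.
By R35 (it satisfies condition Y1, it has marker X): it is a constant expression.
By R14 (it is a constant expression, it has a polymorphic type): it is classified as L.
By R20 (it has attribute A1, it is tagged Q1, it captures a mutable variable): it meets criterion E1.
By R30 (it is pure): it is in state H.
By R4 (it is classified as L, it has a polymorphic type): it is tagged Q.
By R9 (it meets criterion E1, it is in state G, it has attribute C): it triggers a warning.
By R23 (it is in state H, it is rejected): it meets criterion V1.
By R31 (it triggers a warning, it meets criterion V1): it meets criterion E.
By R10 (it meets criterion E, it satisfies condition S): it is inlined.
By R13 (it is inlined, it is tagged Q1): it meets criterion P.
By R18 (it meets criterion P): it may diverge.
By R25 (it may diverge): it is in state U1.
By R36 (it is in state U1, it is tagged Q): it is applied.

Yes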